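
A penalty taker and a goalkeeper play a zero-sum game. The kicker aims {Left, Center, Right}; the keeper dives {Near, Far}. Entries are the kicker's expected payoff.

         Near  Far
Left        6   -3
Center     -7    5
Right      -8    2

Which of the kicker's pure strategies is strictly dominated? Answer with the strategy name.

Center gives a strictly higher payoff than Right against every column: -7 > -8, 5 > 2.
So Right is strictly dominated and the kicker never plays it.

Right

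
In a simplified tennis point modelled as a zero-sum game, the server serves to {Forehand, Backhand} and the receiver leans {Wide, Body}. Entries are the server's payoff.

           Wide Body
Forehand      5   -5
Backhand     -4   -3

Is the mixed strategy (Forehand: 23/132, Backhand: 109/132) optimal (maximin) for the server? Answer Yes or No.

No

Against Wide this mix gives (23/132)·5 + (109/132)·(-4) = -107/44.
Against Body this mix gives (23/132)·(-5) + (109/132)·(-3) = -221/66.
The receiver will play Body, holding the server to -221/66. Shifting weight toward the row that does better against Body would raise this floor (the equalizing mix achieves -35/11 against both Body and Wide), so the proposed strategy is not optimal.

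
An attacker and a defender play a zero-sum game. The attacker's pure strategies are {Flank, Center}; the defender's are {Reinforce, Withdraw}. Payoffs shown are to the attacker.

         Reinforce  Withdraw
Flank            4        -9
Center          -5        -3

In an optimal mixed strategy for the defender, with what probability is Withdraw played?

3/5

Row minima: Flank → -9, Center → -5; maximin = -5.
Column maxima: Reinforce → 4, Withdraw → -3; minimax = -3.
-5 ≠ -3, so there is no saddle point; optimal play is mixed.
Let the attacker play Flank with probability p. Expected payoff against Reinforce: 4p + (-5)(1−p) = 9p − 5; against Withdraw: (-9)p + (-3)(1−p) = −6p − 3.
Setting these equal: 9p − 5 = −6p − 3 ⇒ 15p = 2 ⇒ p = 2/15, and the value is (9)·(2/15) − 5 = -19/5.
For the defender: with q = P(Reinforce), equating Flank's and Center's payoffs gives 13q − 9 = −2q − 3 ⇒ q = 2/5.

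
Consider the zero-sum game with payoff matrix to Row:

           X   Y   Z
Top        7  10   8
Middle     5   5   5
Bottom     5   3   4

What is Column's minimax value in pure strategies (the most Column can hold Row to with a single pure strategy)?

Column maxima: X → 7, Y → 10, Z → 8.
The smallest of these is 7.

7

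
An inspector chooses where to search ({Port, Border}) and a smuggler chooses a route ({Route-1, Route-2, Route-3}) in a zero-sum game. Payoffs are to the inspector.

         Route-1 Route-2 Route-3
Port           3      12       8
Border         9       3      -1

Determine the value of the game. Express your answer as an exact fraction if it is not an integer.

5

Row minima: Port → 3, Border → -1; maximin = 3.
Column maxima: Route-1 → 9, Route-2 → 12, Route-3 → 8; minimax = 8.
3 ≠ 8, so there is no saddle point; optimal play is mixed.
Route-2 is strictly dominated by Route-3 (it gives the inspector strictly more in every row), so the smuggler never plays it.
On the remaining 2×2 (Port, Border vs Route-1, Route-3):
Let the inspector play Port with probability p. Expected payoff against Route-1: 3p + 9(1−p) = −6p + 9; against Route-3: 8p + (-1)(1−p) = 9p − 1.
Setting these equal: −6p + 9 = 9p − 1 ⇒ −15p = -10 ⇒ p = 2/3, and the value is (-6)·(2/3) + 9 = 5.
For the smuggler: with q = P(Route-1), equating Port's and Border's payoffs gives −5q + 8 = 10q − 1 ⇒ q = 3/5.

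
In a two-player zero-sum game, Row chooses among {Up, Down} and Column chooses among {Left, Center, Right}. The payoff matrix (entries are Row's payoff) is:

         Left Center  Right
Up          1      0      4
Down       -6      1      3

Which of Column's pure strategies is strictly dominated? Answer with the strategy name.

Left holds Row's payoff strictly below Right in every row: 1 < 4, -6 < 3.
So Right is strictly dominated for Column.

Right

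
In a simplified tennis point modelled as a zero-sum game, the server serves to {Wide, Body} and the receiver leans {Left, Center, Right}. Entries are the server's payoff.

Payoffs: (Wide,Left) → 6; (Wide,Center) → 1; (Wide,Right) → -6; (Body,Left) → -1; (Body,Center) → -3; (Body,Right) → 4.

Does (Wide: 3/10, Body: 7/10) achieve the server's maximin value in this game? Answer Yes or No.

No

Against Left this mix gives (3/10)·6 + (7/10)·(-1) = 11/10.
Against Center this mix gives (3/10)·1 + (7/10)·(-3) = -9/5.
Against Right this mix gives (3/10)·(-6) + (7/10)·4 = 1.
The receiver will play Center, holding the server to -9/5. Shifting weight toward the row that does better against Center would raise this floor (the equalizing mix achieves -1 against both Center and Right), so the proposed strategy is not optimal.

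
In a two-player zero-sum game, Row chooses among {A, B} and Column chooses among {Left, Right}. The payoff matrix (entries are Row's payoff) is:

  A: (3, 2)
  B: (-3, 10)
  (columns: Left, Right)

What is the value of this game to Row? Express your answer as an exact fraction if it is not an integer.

Row minima: A → 2, B → -3; maximin = 2.
Column maxima: Left → 3, Right → 10; minimax = 3.
2 ≠ 3, so there is no saddle point; optimal play is mixed.
Let Row play A with probability p. Expected payoff against Left: 3p + (-3)(1−p) = 6p − 3; against Right: 2p + 10(1−p) = −8p + 10.
Setting these equal: 6p − 3 = −8p + 10 ⇒ 14p = 13 ⇒ p = 13/14, and the value is (6)·(13/14) − 3 = 18/7.
For Column: with q = P(Left), equating A's and B's payoffs gives q + 2 = −13q + 10 ⇒ q = 4/7.

18/7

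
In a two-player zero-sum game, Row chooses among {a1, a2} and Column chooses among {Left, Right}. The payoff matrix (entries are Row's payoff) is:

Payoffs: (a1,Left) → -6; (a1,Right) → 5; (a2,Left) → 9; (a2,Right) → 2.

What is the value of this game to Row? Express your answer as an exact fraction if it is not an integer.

19/6

Row minima: a1 → -6, a2 → 2; maximin = 2.
Column maxima: Left → 9, Right → 5; minimax = 5.
2 ≠ 5, so there is no saddle point; optimal play is mixed.
Let Row play a1 with probability p. Expected payoff against Left: (-6)p + 9(1−p) = −15p + 9; against Right: 5p + 2(1−p) = 3p + 2.
Setting these equal: −15p + 9 = 3p + 2 ⇒ −18p = -7 ⇒ p = 7/18, and the value is (-15)·(7/18) + 9 = 19/6.
For Column: with q = P(Left), equating a1's and a2's payoffs gives −11q + 5 = 7q + 2 ⇒ q = 1/6.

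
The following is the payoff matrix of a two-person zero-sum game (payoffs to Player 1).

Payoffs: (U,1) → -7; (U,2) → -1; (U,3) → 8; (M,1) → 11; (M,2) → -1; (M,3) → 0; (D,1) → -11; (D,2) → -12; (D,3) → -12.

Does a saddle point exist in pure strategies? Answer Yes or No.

Yes

Row minima: U → -7, M → -1, D → -12; maximin = -1.
Column maxima: 1 → 11, 2 → -1, 3 → 8; minimax = -1.
maximin = minimax = -1, so a saddle point exists.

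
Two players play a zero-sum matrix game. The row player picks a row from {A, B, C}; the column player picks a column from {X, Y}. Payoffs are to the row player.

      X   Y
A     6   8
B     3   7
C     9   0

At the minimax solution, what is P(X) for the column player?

Row minima: A → 6, B → 3, C → 0; maximin = 6.
Column maxima: X → 9, Y → 8; minimax = 8.
6 ≠ 8, so there is no saddle point; optimal play is mixed.
B is strictly dominated by A, so the row player never plays it.
On the remaining 2×2 (A, C vs X, Y):
Let the row player play A with probability p. Expected payoff against X: 6p + 9(1−p) = −3p + 9; against Y: 8p + 0(1−p) = 8p.
Setting these equal: −3p + 9 = 8p ⇒ −11p = -9 ⇒ p = 9/11, and the value is (-3)·(9/11) + 9 = 72/11.
For the column player: with q = P(X), equating A's and C's payoffs gives −2q + 8 = 9q ⇒ q = 8/11.

8/11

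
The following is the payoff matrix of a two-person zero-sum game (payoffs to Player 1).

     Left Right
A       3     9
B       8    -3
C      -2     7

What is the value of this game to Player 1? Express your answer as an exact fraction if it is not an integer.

81/17

Row minima: A → 3, B → -3, C → -2; maximin = 3.
Column maxima: Left → 8, Right → 9; minimax = 8.
3 ≠ 8, so there is no saddle point; optimal play is mixed.
C is strictly dominated by A, so Player 1 never plays it.
On the remaining 2×2 (A, B vs Left, Right):
Let Player 1 play A with probability p. Expected payoff against Left: 3p + 8(1−p) = −5p + 8; against Right: 9p + (-3)(1−p) = 12p − 3.
Setting these equal: −5p + 8 = 12p − 3 ⇒ −17p = -11 ⇒ p = 11/17, and the value is (-5)·(11/17) + 8 = 81/17.
For Player 2: with q = P(Left), equating A's and B's payoffs gives −6q + 9 = 11q − 3 ⇒ q = 12/17.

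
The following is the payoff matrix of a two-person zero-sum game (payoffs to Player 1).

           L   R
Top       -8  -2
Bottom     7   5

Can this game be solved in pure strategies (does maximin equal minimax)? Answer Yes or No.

Yes

Row minima: Top → -8, Bottom → 5; maximin = 5.
Column maxima: L → 7, R → 5; minimax = 5.
maximin = minimax = 5, so a saddle point exists.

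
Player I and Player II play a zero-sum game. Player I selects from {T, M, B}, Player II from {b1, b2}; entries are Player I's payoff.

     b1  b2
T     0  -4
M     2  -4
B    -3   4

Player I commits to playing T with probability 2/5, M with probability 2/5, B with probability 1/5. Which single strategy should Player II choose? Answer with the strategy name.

If Player II plays b1, Player I's expected payoff is (2/5)·0 + (2/5)·2 + (1/5)·(-3) = 1/5.
If Player II plays b2, Player I's expected payoff is (2/5)·(-4) + (2/5)·(-4) + (1/5)·4 = -12/5.
Player II minimizes Player I's payoff; the smallest is -12/5, so the best response is b2.

b2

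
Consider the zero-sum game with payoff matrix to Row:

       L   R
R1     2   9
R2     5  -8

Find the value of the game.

Row minima: R1 → 2, R2 → -8; maximin = 2.
Column maxima: L → 5, R → 9; minimax = 5.
2 ≠ 5, so there is no saddle point; optimal play is mixed.
Let Row play R1 with probability p. Expected payoff against L: 2p + 5(1−p) = −3p + 5; against R: 9p + (-8)(1−p) = 17p − 8.
Setting these equal: −3p + 5 = 17p − 8 ⇒ −20p = -13 ⇒ p = 13/20, and the value is (-3)·(13/20) + 5 = 61/20.
For Column: with q = P(L), equating R1's and R2's payoffs gives −7q + 9 = 13q − 8 ⇒ q = 17/20.

61/20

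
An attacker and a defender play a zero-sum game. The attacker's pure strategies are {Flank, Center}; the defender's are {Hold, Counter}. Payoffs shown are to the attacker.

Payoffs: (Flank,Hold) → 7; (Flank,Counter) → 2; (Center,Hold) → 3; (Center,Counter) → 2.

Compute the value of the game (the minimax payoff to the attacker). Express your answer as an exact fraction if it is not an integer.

2

Row minima: Flank → 2, Center → 2; maximin = 2.
Column maxima: Hold → 7, Counter → 2; minimax = 2.
Since maximin = minimax = 2, there is a saddle point and the value is 2.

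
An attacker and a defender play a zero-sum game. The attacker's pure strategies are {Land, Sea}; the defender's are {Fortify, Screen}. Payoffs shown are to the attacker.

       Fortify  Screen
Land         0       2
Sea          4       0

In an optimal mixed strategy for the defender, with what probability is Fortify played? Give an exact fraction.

Row minima: Land → 0, Sea → 0; maximin = 0.
Column maxima: Fortify → 4, Screen → 2; minimax = 2.
0 ≠ 2, so there is no saddle point; optimal play is mixed.
Let the attacker play Land with probability p. Expected payoff against Fortify: 0p + 4(1−p) = −4p + 4; against Screen: 2p + 0(1−p) = 2p.
Setting these equal: −4p + 4 = 2p ⇒ −6p = -4 ⇒ p = 2/3, and the value is (-4)·(2/3) + 4 = 4/3.
For the defender: with q = P(Fortify), equating Land's and Sea's payoffs gives −2q + 2 = 4q ⇒ q = 1/3.

1/3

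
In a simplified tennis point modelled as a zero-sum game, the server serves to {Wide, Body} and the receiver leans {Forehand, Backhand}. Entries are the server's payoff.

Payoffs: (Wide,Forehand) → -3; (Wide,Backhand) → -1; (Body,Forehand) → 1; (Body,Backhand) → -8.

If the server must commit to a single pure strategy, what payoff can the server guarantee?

Row minima: Wide → -3, Body → -8.
The best of these is -3.

-3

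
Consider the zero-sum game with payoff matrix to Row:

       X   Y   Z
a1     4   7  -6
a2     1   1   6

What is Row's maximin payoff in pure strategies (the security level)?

1

Row minima: a1 → -6, a2 → 1.
The best of these is 1.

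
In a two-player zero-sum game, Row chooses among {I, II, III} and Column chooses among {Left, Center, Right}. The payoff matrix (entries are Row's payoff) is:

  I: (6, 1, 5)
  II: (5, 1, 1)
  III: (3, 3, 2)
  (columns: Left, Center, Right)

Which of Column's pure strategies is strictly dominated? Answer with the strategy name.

Right holds Row's payoff strictly below Left in every row: 5 < 6, 1 < 5, 2 < 3.
So Left is strictly dominated for Column.

Left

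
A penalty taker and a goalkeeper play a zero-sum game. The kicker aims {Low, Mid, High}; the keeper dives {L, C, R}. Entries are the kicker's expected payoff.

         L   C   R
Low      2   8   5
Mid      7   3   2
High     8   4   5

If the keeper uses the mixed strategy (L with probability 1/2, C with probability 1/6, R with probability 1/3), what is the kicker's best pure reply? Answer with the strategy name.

Expected payoff of Low: (1/2)·2 + (1/6)·8 + (1/3)·5 = 4.
Expected payoff of Mid: (1/2)·7 + (1/6)·3 + (1/3)·2 = 14/3.
Expected payoff of High: (1/2)·8 + (1/6)·4 + (1/3)·5 = 19/3.
The largest is 19/3, so the kicker's best response is High.

High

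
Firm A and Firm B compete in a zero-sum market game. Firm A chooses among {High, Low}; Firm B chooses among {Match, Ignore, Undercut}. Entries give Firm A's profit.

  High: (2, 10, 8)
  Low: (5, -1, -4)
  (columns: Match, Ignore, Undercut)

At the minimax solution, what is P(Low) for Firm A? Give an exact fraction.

Row minima: High → 2, Low → -4; maximin = 2.
Column maxima: Match → 5, Ignore → 10, Undercut → 8; minimax = 5.
2 ≠ 5, so there is no saddle point; optimal play is mixed.
Ignore is strictly dominated by Undercut (it gives Firm A strictly more in every row), so Firm B never plays it.
On the remaining 2×2 (High, Low vs Match, Undercut):
Let Firm A play High with probability p. Expected payoff against Match: 2p + 5(1−p) = −3p + 5; against Undercut: 8p + (-4)(1−p) = 12p − 4.
Setting these equal: −3p + 5 = 12p − 4 ⇒ −15p = -9 ⇒ p = 3/5, and the value is (-3)·(3/5) + 5 = 16/5.
For Firm B: with q = P(Match), equating High's and Low's payoffs gives −6q + 8 = 9q − 4 ⇒ q = 4/5.

2/5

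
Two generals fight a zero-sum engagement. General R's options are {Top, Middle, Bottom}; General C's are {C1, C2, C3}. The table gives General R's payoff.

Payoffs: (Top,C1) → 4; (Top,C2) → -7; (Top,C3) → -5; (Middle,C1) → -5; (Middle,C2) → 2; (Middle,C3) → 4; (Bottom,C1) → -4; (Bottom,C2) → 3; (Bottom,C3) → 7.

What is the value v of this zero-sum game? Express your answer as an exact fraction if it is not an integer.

Row minima: Top → -7, Middle → -5, Bottom → -4; maximin = -4.
Column maxima: C1 → 4, C2 → 3, C3 → 7; minimax = 3.
-4 ≠ 3, so there is no saddle point; optimal play is mixed.
Middle is strictly dominated by Bottom, so General R never plays it.
C3 is strictly dominated by C2 (it gives General R strictly more in every row), so General C never plays it.
On the remaining 2×2 (Top, Bottom vs C1, C2):
Let General R play Top with probability p. Expected payoff against C1: 4p + (-4)(1−p) = 8p − 4; against C2: (-7)p + 3(1−p) = −10p + 3.
Setting these equal: 8p − 4 = −10p + 3 ⇒ 18p = 7 ⇒ p = 7/18, and the value is (8)·(7/18) − 4 = -8/9.
For General C: with q = P(C1), equating Top's and Bottom's payoffs gives 11q − 7 = −7q + 3 ⇒ q = 5/9.

-8/9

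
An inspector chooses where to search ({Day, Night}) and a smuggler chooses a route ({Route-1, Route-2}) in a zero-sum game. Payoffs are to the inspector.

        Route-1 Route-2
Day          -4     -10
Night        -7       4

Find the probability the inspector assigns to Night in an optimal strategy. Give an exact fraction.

6/17

Row minima: Day → -10, Night → -7; maximin = -7.
Column maxima: Route-1 → -4, Route-2 → 4; minimax = -4.
-7 ≠ -4, so there is no saddle point; optimal play is mixed.
Let the inspector play Day with probability p. Expected payoff against Route-1: (-4)p + (-7)(1−p) = 3p − 7; against Route-2: (-10)p + 4(1−p) = −14p + 4.
Setting these equal: 3p − 7 = −14p + 4 ⇒ 17p = 11 ⇒ p = 11/17, and the value is (3)·(11/17) − 7 = -86/17.
For the smuggler: with q = P(Route-1), equating Day's and Night's payoffs gives 6q − 10 = −11q + 4 ⇒ q = 14/17.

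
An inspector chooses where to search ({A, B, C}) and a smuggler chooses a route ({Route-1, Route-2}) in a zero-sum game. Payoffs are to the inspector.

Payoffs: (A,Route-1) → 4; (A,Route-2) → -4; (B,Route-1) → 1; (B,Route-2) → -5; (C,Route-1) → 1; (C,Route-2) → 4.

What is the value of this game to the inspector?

20/11

Row minima: A → -4, B → -5, C → 1; maximin = 1.
Column maxima: Route-1 → 4, Route-2 → 4; minimax = 4.
1 ≠ 4, so there is no saddle point; optimal play is mixed.
B is strictly dominated by A, so the inspector never plays it.
On the remaining 2×2 (A, C vs Route-1, Route-2):
Let the inspector play A with probability p. Expected payoff against Route-1: 4p + 1(1−p) = 3p + 1; against Route-2: (-4)p + 4(1−p) = −8p + 4.
Setting these equal: 3p + 1 = −8p + 4 ⇒ 11p = 3 ⇒ p = 3/11, and the value is (3)·(3/11) + 1 = 20/11.
For the smuggler: with q = P(Route-1), equating A's and C's payoffs gives 8q − 4 = −3q + 4 ⇒ q = 8/11.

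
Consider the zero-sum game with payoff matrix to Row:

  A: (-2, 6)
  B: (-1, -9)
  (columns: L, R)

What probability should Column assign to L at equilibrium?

Row minima: A → -2, B → -9; maximin = -2.
Column maxima: L → -1, R → 6; minimax = -1.
-2 ≠ -1, so there is no saddle point; optimal play is mixed.
Let Row play A with probability p. Expected payoff against L: (-2)p + (-1)(1−p) = −p − 1; against R: 6p + (-9)(1−p) = 15p − 9.
Setting these equal: −p − 1 = 15p − 9 ⇒ −16p = -8 ⇒ p = 1/2, and the value is (-1)·(1/2) − 1 = -3/2.
For Column: with q = P(L), equating A's and B's payoffs gives −8q + 6 = 8q − 9 ⇒ q = 15/16.

15/16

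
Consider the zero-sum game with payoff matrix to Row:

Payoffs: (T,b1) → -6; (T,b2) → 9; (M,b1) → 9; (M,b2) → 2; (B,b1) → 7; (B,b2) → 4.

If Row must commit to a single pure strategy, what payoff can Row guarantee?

Row minima: T → -6, M → 2, B → 4.
The best of these is 4.

4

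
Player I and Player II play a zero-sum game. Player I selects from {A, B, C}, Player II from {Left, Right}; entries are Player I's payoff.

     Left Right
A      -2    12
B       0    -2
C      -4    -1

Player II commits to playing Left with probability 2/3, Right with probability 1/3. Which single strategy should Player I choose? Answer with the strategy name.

Expected payoff of A: (2/3)·(-2) + (1/3)·12 = 8/3.
Expected payoff of B: (2/3)·0 + (1/3)·(-2) = -2/3.
Expected payoff of C: (2/3)·(-4) + (1/3)·(-1) = -3.
The largest is 8/3, so Player I's best response is A.

A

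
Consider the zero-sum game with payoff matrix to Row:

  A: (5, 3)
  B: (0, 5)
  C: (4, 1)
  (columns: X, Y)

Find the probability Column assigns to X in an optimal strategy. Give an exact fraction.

2/7

Row minima: A → 3, B → 0, C → 1; maximin = 3.
Column maxima: X → 5, Y → 5; minimax = 5.
3 ≠ 5, so there is no saddle point; optimal play is mixed.
C is strictly dominated by A, so Row never plays it.
On the remaining 2×2 (A, B vs X, Y):
Let Row play A with probability p. Expected payoff against X: 5p + 0(1−p) = 5p; against Y: 3p + 5(1−p) = −2p + 5.
Setting these equal: 5p = −2p + 5 ⇒ 7p = 5 ⇒ p = 5/7, and the value is (5)·(5/7) = 25/7.
For Column: with q = P(X), equating A's and B's payoffs gives 2q + 3 = −5q + 5 ⇒ q = 2/7.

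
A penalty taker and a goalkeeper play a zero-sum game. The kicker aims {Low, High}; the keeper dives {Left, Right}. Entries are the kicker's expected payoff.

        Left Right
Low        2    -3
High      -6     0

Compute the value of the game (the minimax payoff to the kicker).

Row minima: Low → -3, High → -6; maximin = -3.
Column maxima: Left → 2, Right → 0; minimax = 0.
-3 ≠ 0, so there is no saddle point; optimal play is mixed.
Let the kicker play Low with probability p. Expected payoff against Left: 2p + (-6)(1−p) = 8p − 6; against Right: (-3)p + 0(1−p) = −3p.
Setting these equal: 8p − 6 = −3p ⇒ 11p = 6 ⇒ p = 6/11, and the value is (8)·(6/11) − 6 = -18/11.
For the keeper: with q = P(Left), equating Low's and High's payoffs gives 5q − 3 = −6q ⇒ q = 3/11.

-18/11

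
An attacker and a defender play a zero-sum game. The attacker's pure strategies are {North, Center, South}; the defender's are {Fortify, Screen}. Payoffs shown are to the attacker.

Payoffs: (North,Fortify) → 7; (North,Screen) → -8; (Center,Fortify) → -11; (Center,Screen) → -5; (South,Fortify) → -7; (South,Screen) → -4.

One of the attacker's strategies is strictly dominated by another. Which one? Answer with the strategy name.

South gives a strictly higher payoff than Center against every column: -7 > -11, -4 > -5.
So Center is strictly dominated and the attacker never plays it.

Center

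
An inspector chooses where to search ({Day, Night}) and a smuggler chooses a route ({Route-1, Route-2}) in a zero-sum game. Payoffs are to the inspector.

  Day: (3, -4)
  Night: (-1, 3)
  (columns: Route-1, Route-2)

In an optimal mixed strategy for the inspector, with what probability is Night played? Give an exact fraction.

7/11

Row minima: Day → -4, Night → -1; maximin = -1.
Column maxima: Route-1 → 3, Route-2 → 3; minimax = 3.
-1 ≠ 3, so there is no saddle point; optimal play is mixed.
Let the inspector play Day with probability p. Expected payoff against Route-1: 3p + (-1)(1−p) = 4p − 1; against Route-2: (-4)p + 3(1−p) = −7p + 3.
Setting these equal: 4p − 1 = −7p + 3 ⇒ 11p = 4 ⇒ p = 4/11, and the value is (4)·(4/11) − 1 = 5/11.
For the smuggler: with q = P(Route-1), equating Day's and Night's payoffs gives 7q − 4 = −4q + 3 ⇒ q = 7/11.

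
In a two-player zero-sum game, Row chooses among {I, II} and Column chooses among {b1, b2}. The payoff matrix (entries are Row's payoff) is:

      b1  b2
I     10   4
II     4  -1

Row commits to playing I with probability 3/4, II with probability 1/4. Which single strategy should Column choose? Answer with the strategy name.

If Column plays b1, Row's expected payoff is (3/4)·10 + (1/4)·4 = 17/2.
If Column plays b2, Row's expected payoff is (3/4)·4 + (1/4)·(-1) = 11/4.
Column minimizes Row's payoff; the smallest is 11/4, so the best response is b2.

b2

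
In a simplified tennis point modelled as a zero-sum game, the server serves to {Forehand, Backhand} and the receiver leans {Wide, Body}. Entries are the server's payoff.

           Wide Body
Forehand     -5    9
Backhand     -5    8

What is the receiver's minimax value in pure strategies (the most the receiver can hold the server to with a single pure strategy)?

-5

Column maxima: Wide → -5, Body → 9.
The smallest of these is -5.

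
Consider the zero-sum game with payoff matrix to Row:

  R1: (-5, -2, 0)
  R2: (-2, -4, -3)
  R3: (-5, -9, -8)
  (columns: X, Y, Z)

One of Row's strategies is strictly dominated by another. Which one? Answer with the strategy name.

R3

R2 gives a strictly higher payoff than R3 against every column: -2 > -5, -4 > -9, -3 > -8.
So R3 is strictly dominated and Row never plays it.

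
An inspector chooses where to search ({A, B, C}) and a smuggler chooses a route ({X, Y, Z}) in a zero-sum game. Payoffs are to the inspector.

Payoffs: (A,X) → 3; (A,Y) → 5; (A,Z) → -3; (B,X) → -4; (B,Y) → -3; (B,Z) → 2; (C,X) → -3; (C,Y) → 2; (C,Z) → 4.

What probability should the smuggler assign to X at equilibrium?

Row minima: A → -3, B → -4, C → -3; maximin = -3.
Column maxima: X → 3, Y → 5, Z → 4; minimax = 3.
-3 ≠ 3, so there is no saddle point; optimal play is mixed.
B is strictly dominated by C, so the inspector never plays it.
Y is strictly dominated by X (it gives the inspector strictly more in every row), so the smuggler never plays it.
On the remaining 2×2 (A, C vs X, Z):
Let the inspector play A with probability p. Expected payoff against X: 3p + (-3)(1−p) = 6p − 3; against Z: (-3)p + 4(1−p) = −7p + 4.
Setting these equal: 6p − 3 = −7p + 4 ⇒ 13p = 7 ⇒ p = 7/13, and the value is (6)·(7/13) − 3 = 3/13.
For the smuggler: with q = P(X), equating A's and C's payoffs gives 6q − 3 = −7q + 4 ⇒ q = 7/13.

7/13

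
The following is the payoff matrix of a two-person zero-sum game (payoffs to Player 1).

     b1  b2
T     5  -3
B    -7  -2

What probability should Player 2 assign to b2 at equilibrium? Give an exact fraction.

12/13

Row minima: T → -3, B → -7; maximin = -3.
Column maxima: b1 → 5, b2 → -2; minimax = -2.
-3 ≠ -2, so there is no saddle point; optimal play is mixed.
Let Player 1 play T with probability p. Expected payoff against b1: 5p + (-7)(1−p) = 12p − 7; against b2: (-3)p + (-2)(1−p) = −p − 2.
Setting these equal: 12p − 7 = −p − 2 ⇒ 13p = 5 ⇒ p = 5/13, and the value is (12)·(5/13) − 7 = -31/13.
For Player 2: with q = P(b1), equating T's and B's payoffs gives 8q − 3 = −5q − 2 ⇒ q = 1/13.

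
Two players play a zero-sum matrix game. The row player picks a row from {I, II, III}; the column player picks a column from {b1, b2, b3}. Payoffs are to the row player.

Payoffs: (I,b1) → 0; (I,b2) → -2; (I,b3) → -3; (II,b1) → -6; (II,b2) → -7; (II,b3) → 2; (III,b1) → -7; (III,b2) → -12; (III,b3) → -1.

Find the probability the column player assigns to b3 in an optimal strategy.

Row minima: I → -3, II → -7, III → -12; maximin = -3.
Column maxima: b1 → 0, b2 → -2, b3 → 2; minimax = -2.
-3 ≠ -2, so there is no saddle point; optimal play is mixed.
III is strictly dominated by II, so the row player never plays it.
b1 is strictly dominated by b2 (it gives the row player strictly more in every row), so the column player never plays it.
On the remaining 2×2 (I, II vs b2, b3):
Let the row player play I with probability p. Expected payoff against b2: (-2)p + (-7)(1−p) = 5p − 7; against b3: (-3)p + 2(1−p) = −5p + 2.
Setting these equal: 5p − 7 = −5p + 2 ⇒ 10p = 9 ⇒ p = 9/10, and the value is (5)·(9/10) − 7 = -5/2.
For the column player: with q = P(b2), equating I's and II's payoffs gives q − 3 = −9q + 2 ⇒ q = 1/2.

1/2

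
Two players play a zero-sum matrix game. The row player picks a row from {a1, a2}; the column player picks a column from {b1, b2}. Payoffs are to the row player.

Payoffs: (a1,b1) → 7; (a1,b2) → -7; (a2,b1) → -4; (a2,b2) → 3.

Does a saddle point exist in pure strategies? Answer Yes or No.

No

Row minima: a1 → -7, a2 → -4; maximin = -4.
Column maxima: b1 → 7, b2 → 3; minimax = 3.
-4 ≠ 3, so no pure-strategy equilibrium exists.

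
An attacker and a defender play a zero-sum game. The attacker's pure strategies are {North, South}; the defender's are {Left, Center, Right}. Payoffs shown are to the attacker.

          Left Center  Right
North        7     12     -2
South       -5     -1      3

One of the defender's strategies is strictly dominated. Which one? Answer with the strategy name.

Center

Left holds the attacker's payoff strictly below Center in every row: 7 < 12, -5 < -1.
So Center is strictly dominated for the defender.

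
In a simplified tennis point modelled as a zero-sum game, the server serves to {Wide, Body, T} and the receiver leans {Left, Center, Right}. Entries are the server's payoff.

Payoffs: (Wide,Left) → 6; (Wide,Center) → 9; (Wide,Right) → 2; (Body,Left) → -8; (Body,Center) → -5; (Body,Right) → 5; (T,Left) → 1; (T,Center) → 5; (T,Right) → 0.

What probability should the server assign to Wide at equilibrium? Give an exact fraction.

Row minima: Wide → 2, Body → -8, T → 0; maximin = 2.
Column maxima: Left → 6, Center → 9, Right → 5; minimax = 5.
2 ≠ 5, so there is no saddle point; optimal play is mixed.
T is strictly dominated by Wide, so the server never plays it.
Center is strictly dominated by Left (it gives the server strictly more in every row), so the receiver never plays it.
On the remaining 2×2 (Wide, Body vs Left, Right):
Let the server play Wide with probability p. Expected payoff against Left: 6p + (-8)(1−p) = 14p − 8; against Right: 2p + 5(1−p) = −3p + 5.
Setting these equal: 14p − 8 = −3p + 5 ⇒ 17p = 13 ⇒ p = 13/17, and the value is (14)·(13/17) − 8 = 46/17.
For the receiver: with q = P(Left), equating Wide's and Body's payoffs gives 4q + 2 = −13q + 5 ⇒ q = 3/17.

13/17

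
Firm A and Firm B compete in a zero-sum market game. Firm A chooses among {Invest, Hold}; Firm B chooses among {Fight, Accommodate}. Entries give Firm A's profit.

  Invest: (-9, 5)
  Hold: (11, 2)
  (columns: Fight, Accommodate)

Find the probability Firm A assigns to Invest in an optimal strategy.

Row minima: Invest → -9, Hold → 2; maximin = 2.
Column maxima: Fight → 11, Accommodate → 5; minimax = 5.
2 ≠ 5, so there is no saddle point; optimal play is mixed.
Let Firm A play Invest with probability p. Expected payoff against Fight: (-9)p + 11(1−p) = −20p + 11; against Accommodate: 5p + 2(1−p) = 3p + 2.
Setting these equal: −20p + 11 = 3p + 2 ⇒ −23p = -9 ⇒ p = 9/23, and the value is (-20)·(9/23) + 11 = 73/23.
For Firm B: with q = P(Fight), equating Invest's and Hold's payoffs gives −14q + 5 = 9q + 2 ⇒ q = 3/23.

9/23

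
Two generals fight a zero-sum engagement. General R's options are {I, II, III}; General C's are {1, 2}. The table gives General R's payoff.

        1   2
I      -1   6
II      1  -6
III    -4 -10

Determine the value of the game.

Row minima: I → -1, II → -6, III → -10; maximin = -1.
Column maxima: 1 → 1, 2 → 6; minimax = 1.
-1 ≠ 1, so there is no saddle point; optimal play is mixed.
III is strictly dominated by I, so General R never plays it.
On the remaining 2×2 (I, II vs 1, 2):
Let General R play I with probability p. Expected payoff against 1: (-1)p + 1(1−p) = −2p + 1; against 2: 6p + (-6)(1−p) = 12p − 6.
Setting these equal: −2p + 1 = 12p − 6 ⇒ −14p = -7 ⇒ p = 1/2, and the value is (-2)·(1/2) + 1 = 0.
For General C: with q = P(1), equating I's and II's payoffs gives −7q + 6 = 7q − 6 ⇒ q = 6/7.

0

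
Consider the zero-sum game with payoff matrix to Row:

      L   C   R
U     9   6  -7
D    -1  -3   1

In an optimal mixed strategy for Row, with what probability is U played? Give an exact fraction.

Row minima: U → -7, D → -3; maximin = -3.
Column maxima: L → 9, C → 6, R → 1; minimax = 1.
-3 ≠ 1, so there is no saddle point; optimal play is mixed.
L is strictly dominated by C (it gives Row strictly more in every row), so Column never plays it.
On the remaining 2×2 (U, D vs C, R):
Let Row play U with probability p. Expected payoff against C: 6p + (-3)(1−p) = 9p − 3; against R: (-7)p + 1(1−p) = −8p + 1.
Setting these equal: 9p − 3 = −8p + 1 ⇒ 17p = 4 ⇒ p = 4/17, and the value is (9)·(4/17) − 3 = -15/17.
For Column: with q = P(C), equating U's and D's payoffs gives 13q − 7 = −4q + 1 ⇒ q = 8/17.

4/17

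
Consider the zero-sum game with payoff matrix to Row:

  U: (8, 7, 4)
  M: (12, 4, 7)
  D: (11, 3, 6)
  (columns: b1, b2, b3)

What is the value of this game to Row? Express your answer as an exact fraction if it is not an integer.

11/2

Row minima: U → 4, M → 4, D → 3; maximin = 4.
Column maxima: b1 → 12, b2 → 7, b3 → 7; minimax = 7.
4 ≠ 7, so there is no saddle point; optimal play is mixed.
D is strictly dominated by M, so Row never plays it.
b1 is strictly dominated by b2 (it gives Row strictly more in every row), so Column never plays it.
On the remaining 2×2 (U, M vs b2, b3):
Let Row play U with probability p. Expected payoff against b2: 7p + 4(1−p) = 3p + 4; against b3: 4p + 7(1−p) = −3p + 7.
Setting these equal: 3p + 4 = −3p + 7 ⇒ 6p = 3 ⇒ p = 1/2, and the value is (3)·(1/2) + 4 = 11/2.
For Column: with q = P(b2), equating U's and M's payoffs gives 3q + 4 = −3q + 7 ⇒ q = 1/2.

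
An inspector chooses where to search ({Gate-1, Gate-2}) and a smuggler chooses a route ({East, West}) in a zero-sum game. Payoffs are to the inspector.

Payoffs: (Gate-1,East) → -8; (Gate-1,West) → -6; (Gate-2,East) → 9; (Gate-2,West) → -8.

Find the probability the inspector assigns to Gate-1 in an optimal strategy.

Row minima: Gate-1 → -8, Gate-2 → -8; maximin = -8.
Column maxima: East → 9, West → -6; minimax = -6.
-8 ≠ -6, so there is no saddle point; optimal play is mixed.
Let the inspector play Gate-1 with probability p. Expected payoff against East: (-8)p + 9(1−p) = −17p + 9; against West: (-6)p + (-8)(1−p) = 2p − 8.
Setting these equal: −17p + 9 = 2p − 8 ⇒ −19p = -17 ⇒ p = 17/19, and the value is (-17)·(17/19) + 9 = -118/19.
For the smuggler: with q = P(East), equating Gate-1's and Gate-2's payoffs gives −2q − 6 = 17q − 8 ⇒ q = 2/19.

17/19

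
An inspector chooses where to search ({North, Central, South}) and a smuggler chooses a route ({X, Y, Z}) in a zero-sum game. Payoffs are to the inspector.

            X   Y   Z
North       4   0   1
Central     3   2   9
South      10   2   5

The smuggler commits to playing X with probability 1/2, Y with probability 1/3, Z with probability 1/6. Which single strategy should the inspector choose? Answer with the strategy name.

Expected payoff of North: (1/2)·4 + (1/3)·0 + (1/6)·1 = 13/6.
Expected payoff of Central: (1/2)·3 + (1/3)·2 + (1/6)·9 = 11/3.
Expected payoff of South: (1/2)·10 + (1/3)·2 + (1/6)·5 = 13/2.
The largest is 13/2, so the inspector's best response is South.

South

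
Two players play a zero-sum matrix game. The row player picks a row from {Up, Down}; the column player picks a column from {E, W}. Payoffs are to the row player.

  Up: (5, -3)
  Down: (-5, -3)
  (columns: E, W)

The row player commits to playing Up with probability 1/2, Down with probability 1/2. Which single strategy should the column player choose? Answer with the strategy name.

W

If the column player plays E, the row player's expected payoff is (1/2)·5 + (1/2)·(-5) = 0.
If the column player plays W, the row player's expected payoff is (1/2)·(-3) + (1/2)·(-3) = -3.
The column player minimizes the row player's payoff; the smallest is -3, so the best response is W.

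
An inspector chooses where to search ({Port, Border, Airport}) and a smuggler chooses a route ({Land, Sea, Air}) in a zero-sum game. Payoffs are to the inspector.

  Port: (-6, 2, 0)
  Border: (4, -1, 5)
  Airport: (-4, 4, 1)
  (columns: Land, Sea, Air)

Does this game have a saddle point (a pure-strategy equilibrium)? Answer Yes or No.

No

Row minima: Port → -6, Border → -1, Airport → -4; maximin = -1.
Column maxima: Land → 4, Sea → 4, Air → 5; minimax = 4.
-1 ≠ 4, so no pure-strategy equilibrium exists.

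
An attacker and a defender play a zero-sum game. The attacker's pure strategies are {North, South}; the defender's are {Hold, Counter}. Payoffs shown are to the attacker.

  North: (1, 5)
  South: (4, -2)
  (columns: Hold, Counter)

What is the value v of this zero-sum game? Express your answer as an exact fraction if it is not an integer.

Row minima: North → 1, South → -2; maximin = 1.
Column maxima: Hold → 4, Counter → 5; minimax = 4.
1 ≠ 4, so there is no saddle point; optimal play is mixed.
Let the attacker play North with probability p. Expected payoff against Hold: 1p + 4(1−p) = −3p + 4; against Counter: 5p + (-2)(1−p) = 7p − 2.
Setting these equal: −3p + 4 = 7p − 2 ⇒ −10p = -6 ⇒ p = 3/5, and the value is (-3)·(3/5) + 4 = 11/5.
For the defender: with q = P(Hold), equating North's and South's payoffs gives −4q + 5 = 6q − 2 ⇒ q = 7/10.

11/5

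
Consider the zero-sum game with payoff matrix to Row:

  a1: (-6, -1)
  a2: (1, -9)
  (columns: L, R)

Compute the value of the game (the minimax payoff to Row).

Row minima: a1 → -6, a2 → -9; maximin = -6.
Column maxima: L → 1, R → -1; minimax = -1.
-6 ≠ -1, so there is no saddle point; optimal play is mixed.
Let Row play a1 with probability p. Expected payoff against L: (-6)p + 1(1−p) = −7p + 1; against R: (-1)p + (-9)(1−p) = 8p − 9.
Setting these equal: −7p + 1 = 8p − 9 ⇒ −15p = -10 ⇒ p = 2/3, and the value is (-7)·(2/3) + 1 = -11/3.
For Column: with q = P(L), equating a1's and a2's payoffs gives −5q − 1 = 10q − 9 ⇒ q = 8/15.

-11/3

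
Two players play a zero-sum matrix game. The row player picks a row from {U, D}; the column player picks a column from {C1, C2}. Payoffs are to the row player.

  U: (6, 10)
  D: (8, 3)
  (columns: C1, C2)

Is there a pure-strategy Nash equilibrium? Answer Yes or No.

Row minima: U → 6, D → 3; maximin = 6.
Column maxima: C1 → 8, C2 → 10; minimax = 8.
6 ≠ 8, so no pure-strategy equilibrium exists.

No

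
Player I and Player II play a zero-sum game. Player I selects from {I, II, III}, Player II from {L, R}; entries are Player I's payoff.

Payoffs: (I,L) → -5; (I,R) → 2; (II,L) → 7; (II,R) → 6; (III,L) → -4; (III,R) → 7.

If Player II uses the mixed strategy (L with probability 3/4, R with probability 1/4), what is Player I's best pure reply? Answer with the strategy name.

II

Expected payoff of I: (3/4)·(-5) + (1/4)·2 = -13/4.
Expected payoff of II: (3/4)·7 + (1/4)·6 = 27/4.
Expected payoff of III: (3/4)·(-4) + (1/4)·7 = -5/4.
The largest is 27/4, so Player I's best response is II.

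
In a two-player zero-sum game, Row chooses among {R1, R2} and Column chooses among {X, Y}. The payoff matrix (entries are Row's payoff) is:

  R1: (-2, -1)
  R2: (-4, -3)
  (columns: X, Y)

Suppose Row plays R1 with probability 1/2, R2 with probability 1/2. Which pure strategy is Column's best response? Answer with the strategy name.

If Column plays X, Row's expected payoff is (1/2)·(-2) + (1/2)·(-4) = -3.
If Column plays Y, Row's expected payoff is (1/2)·(-1) + (1/2)·(-3) = -2.
Column minimizes Row's payoff; the smallest is -3, so the best response is X.

X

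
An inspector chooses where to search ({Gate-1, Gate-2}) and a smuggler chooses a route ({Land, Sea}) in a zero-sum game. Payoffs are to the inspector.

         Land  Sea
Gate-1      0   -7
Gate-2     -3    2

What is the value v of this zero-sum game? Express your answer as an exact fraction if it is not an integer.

-7/4

Row minima: Gate-1 → -7, Gate-2 → -3; maximin = -3.
Column maxima: Land → 0, Sea → 2; minimax = 0.
-3 ≠ 0, so there is no saddle point; optimal play is mixed.
Let the inspector play Gate-1 with probability p. Expected payoff against Land: 0p + (-3)(1−p) = 3p − 3; against Sea: (-7)p + 2(1−p) = −9p + 2.
Setting these equal: 3p − 3 = −9p + 2 ⇒ 12p = 5 ⇒ p = 5/12, and the value is (3)·(5/12) − 3 = -7/4.
For the smuggler: with q = P(Land), equating Gate-1's and Gate-2's payoffs gives 7q − 7 = −5q + 2 ⇒ q = 3/4.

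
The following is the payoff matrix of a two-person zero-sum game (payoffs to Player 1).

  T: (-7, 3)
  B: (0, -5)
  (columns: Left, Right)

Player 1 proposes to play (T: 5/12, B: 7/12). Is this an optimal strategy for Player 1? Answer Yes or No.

Against Left this mix gives (5/12)·(-7) + (7/12)·0 = -35/12.
Against Right this mix gives (5/12)·3 + (7/12)·(-5) = -5/3.
Player 2 will play Left, holding Player 1 to -35/12. Shifting weight toward the row that does better against Left would raise this floor (the equalizing mix achieves -7/3 against both Left and Right), so the proposed strategy is not optimal.

No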